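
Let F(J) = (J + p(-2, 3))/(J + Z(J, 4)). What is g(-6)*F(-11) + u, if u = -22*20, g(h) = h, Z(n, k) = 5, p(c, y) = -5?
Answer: -456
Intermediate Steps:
u = -440
F(J) = (-5 + J)/(5 + J) (F(J) = (J - 5)/(J + 5) = (-5 + J)/(5 + J))
g(-6)*F(-11) + u = -6*(-5 - 11)/(5 - 11) - 440 = -6*(-16)/(-6) - 440 = -(-1)*(-16) - 440 = -6*8/3 - 440 = -16 - 440 = -456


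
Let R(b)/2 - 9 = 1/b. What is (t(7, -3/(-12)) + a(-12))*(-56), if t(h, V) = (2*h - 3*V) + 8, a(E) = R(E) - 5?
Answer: -5726/3 ≈ -1908.7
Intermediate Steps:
R(b) = 18 + 2/b
a(E) = 13 + 2/E (a(E) = (18 + 2/E) - 5 = 13 + 2/E)
t(h, V) = 8 - 3*V + 2*h (t(h, V) = (-3*V + 2*h) + 8 = 8 - 3*V + 2*h)
(t(7, -3/(-12)) + a(-12))*(-56) = ((8 - (-9)/(-12) + 2*7) + (13 + 2/(-12)))*(-56) = ((8 - (-9)*(-1)/12 + 14) + (13 + 2*(-1/12)))*(-56) = ((8 - 3*¼ + 14) + (13 - ⅙))*(-56) = ((8 - ¾ + 14) + 77/6)*(-56) = (85/4 + 77/6)*(-56) = (409/12)*(-56) = -5726/3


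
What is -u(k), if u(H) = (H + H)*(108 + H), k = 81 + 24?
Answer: -44730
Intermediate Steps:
k = 105
u(H) = 2*H*(108 + H) (u(H) = (2*H)*(108 + H) = 2*H*(108 + H))
-u(k) = -2*105*(108 + 105) = -2*105*213 = -1*44730 = -44730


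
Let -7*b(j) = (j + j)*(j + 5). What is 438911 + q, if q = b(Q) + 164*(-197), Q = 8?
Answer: 2846013/7 ≈ 4.0657e+5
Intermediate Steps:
b(j) = -2*j*(5 + j)/7 (b(j) = -(j + j)*(j + 5)/7 = -2*j*(5 + j)/7)
q = -226364/7 (q = -2/7*8*(5 + 8) + 164*(-197) = -2/7*8*13 - 32308 = -208/7 - 32308 = -226364/7 ≈ -32338.)
438911 + q = 438911 - 226364/7 = 2846013/7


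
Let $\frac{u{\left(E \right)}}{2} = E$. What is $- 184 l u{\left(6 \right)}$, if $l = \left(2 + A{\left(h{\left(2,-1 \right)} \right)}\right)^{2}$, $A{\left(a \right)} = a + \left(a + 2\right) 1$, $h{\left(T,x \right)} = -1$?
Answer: $-8832$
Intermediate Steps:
$u{\left(E \right)} = 2 E$
$A{\left(a \right)} = 2 + 2 a$ ($A{\left(a \right)} = a + \left(2 + a\right) 1 = a + \left(2 + a\right) = 2 + 2 a$)
$l = 4$ ($l = \left(2 + \left(2 + 2 \left(-1\right)\right)\right)^{2} = \left(2 + \left(2 - 2\right)\right)^{2} = \left(2 + 0\right)^{2} = 2^{2} = 4$)
$- 184 l u{\left(6 \right)} = \left(-184\right) 4 \cdot 2 \cdot 6 = \left(-736\right) 12 = -8832$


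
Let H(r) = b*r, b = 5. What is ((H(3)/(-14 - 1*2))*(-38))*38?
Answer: 5415/4 ≈ 1353.8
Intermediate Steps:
H(r) = 5*r
((H(3)/(-14 - 1*2))*(-38))*38 = (((5*3)/(-14 - 1*2))*(-38))*38 = ((15/(-14 - 2))*(-38))*38 = ((15/(-16))*(-38))*38 = ((15*(-1/16))*(-38))*38 = -15/16*(-38)*38 = (285/8)*38 = 5415/4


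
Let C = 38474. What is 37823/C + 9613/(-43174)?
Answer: 315779910/415269119 ≈ 0.76042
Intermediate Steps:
37823/C + 9613/(-43174) = 37823/38474 + 9613/(-43174) = 37823*(1/38474) + 9613*(-1/43174) = 37823/38474 - 9613/43174 = 315779910/415269119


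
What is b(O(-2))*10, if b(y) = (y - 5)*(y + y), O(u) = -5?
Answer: 1000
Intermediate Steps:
b(y) = 2*y*(-5 + y) (b(y) = (-5 + y)*(2*y) = 2*y*(-5 + y))
b(O(-2))*10 = (2*(-5)*(-5 - 5))*10 = (2*(-5)*(-10))*10 = 100*10 = 1000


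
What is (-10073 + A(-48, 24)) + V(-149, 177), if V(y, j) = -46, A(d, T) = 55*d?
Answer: -12759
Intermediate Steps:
(-10073 + A(-48, 24)) + V(-149, 177) = (-10073 + 55*(-48)) - 46 = (-10073 - 2640) - 46 = -12713 - 46 = -12759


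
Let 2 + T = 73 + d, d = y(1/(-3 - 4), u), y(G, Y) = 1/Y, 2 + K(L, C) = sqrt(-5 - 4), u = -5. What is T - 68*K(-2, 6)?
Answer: 1034/5 - 204*I ≈ 206.8 - 204.0*I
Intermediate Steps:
K(L, C) = -2 + 3*I (K(L, C) = -2 + sqrt(-5 - 4) = -2 + sqrt(-9) = -2 + 3*I)
d = -1/5 (d = 1/(-5) = -1/5 ≈ -0.20000)
T = 354/5 (T = -2 + (73 - 1/5) = -2 + 364/5 = 354/5 ≈ 70.800)
T - 68*K(-2, 6) = 354/5 - 68*(-2 + 3*I) = 354/5 + (136 - 204*I) = 1034/5 - 204*I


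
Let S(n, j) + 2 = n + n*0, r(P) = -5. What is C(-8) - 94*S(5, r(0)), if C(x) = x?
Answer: -290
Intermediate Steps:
S(n, j) = -2 + n (S(n, j) = -2 + (n + n*0) = -2 + (n + 0) = -2 + n)
C(-8) - 94*S(5, r(0)) = -8 - 94*(-2 + 5) = -8 - 94*3 = -8 - 282 = -290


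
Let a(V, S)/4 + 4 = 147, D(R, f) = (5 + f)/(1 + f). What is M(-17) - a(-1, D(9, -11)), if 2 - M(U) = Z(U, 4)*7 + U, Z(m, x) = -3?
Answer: -532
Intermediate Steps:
D(R, f) = (5 + f)/(1 + f)
M(U) = 23 - U (M(U) = 2 - (-3*7 + U) = 2 - (-21 + U) = 2 + (21 - U) = 23 - U)
a(V, S) = 572 (a(V, S) = -16 + 4*147 = -16 + 588 = 572)
M(-17) - a(-1, D(9, -11)) = (23 - 1*(-17)) - 1*572 = (23 + 17) - 572 = 40 - 572 = -532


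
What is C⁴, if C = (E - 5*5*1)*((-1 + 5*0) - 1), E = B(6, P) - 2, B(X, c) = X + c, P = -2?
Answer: 4477456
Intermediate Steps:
E = 2 (E = (6 - 2) - 2 = 4 - 2 = 2)
C = 46 (C = (2 - 5*5*1)*((-1 + 5*0) - 1) = (2 - 25*1)*((-1 + 0) - 1) = (2 - 25)*(-1 - 1) = -23*(-2) = 46)
C⁴ = 46⁴ = 4477456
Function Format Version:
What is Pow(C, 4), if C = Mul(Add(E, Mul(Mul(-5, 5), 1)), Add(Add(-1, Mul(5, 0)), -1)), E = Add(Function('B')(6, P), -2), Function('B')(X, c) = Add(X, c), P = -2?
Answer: 4477456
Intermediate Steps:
E = 2 (E = Add(Add(6, -2), -2) = Add(4, -2) = 2)
C = 46 (C = Mul(Add(2, Mul(Mul(-5, 5), 1)), Add(Add(-1, Mul(5, 0)), -1)) = Mul(Add(2, Mul(-25, 1)), Add(Add(-1, 0), -1)) = Mul(Add(2, -25), Add(-1, -1)) = Mul(-23, -2) = 46)
Pow(C, 4) = Pow(46, 4) = 4477456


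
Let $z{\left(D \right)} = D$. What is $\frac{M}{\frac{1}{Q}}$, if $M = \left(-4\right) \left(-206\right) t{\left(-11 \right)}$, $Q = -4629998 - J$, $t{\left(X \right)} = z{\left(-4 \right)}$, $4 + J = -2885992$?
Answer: $5748230592$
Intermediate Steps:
$J = -2885996$ ($J = -4 - 2885992 = -2885996$)
$t{\left(X \right)} = -4$
$Q = -1744002$ ($Q = -4629998 - -2885996 = -4629998 + 2885996 = -1744002$)
$M = -3296$ ($M = \left(-4\right) \left(-206\right) \left(-4\right) = 824 \left(-4\right) = -3296$)
$\frac{M}{\frac{1}{Q}} = - \frac{3296}{\frac{1}{-1744002}} = - \frac{3296}{- \frac{1}{1744002}} = \left(-3296\right) \left(-1744002\right) = 5748230592$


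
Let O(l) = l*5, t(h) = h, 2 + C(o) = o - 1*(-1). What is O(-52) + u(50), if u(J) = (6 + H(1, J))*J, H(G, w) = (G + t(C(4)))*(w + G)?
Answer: 10240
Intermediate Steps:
C(o) = -1 + o (C(o) = -2 + (o - 1*(-1)) = -2 + (o + 1) = -2 + (1 + o) = -1 + o)
H(G, w) = (3 + G)*(G + w) (H(G, w) = (G + (-1 + 4))*(w + G) = (G + 3)*(G + w) = (3 + G)*(G + w))
u(J) = J*(10 + 4*J) (u(J) = (6 + (1² + 3*1 + 3*J + 1*J))*J = (6 + (1 + 3 + 3*J + J))*J = (6 + (4 + 4*J))*J = (10 + 4*J)*J = J*(10 + 4*J))
O(l) = 5*l
O(-52) + u(50) = 5*(-52) + 2*50*(5 + 2*50) = -260 + 2*50*(5 + 100) = -260 + 2*50*105 = -260 + 10500 = 10240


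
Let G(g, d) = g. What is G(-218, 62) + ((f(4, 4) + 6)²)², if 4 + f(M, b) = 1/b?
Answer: -49247/256 ≈ -192.37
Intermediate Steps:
f(M, b) = -4 + 1/b
G(-218, 62) + ((f(4, 4) + 6)²)² = -218 + (((-4 + 1/4) + 6)²)² = -218 + (((-4 + ¼) + 6)²)² = -218 + ((-15/4 + 6)²)² = -218 + ((9/4)²)² = -218 + (81/16)² = -218 + 6561/256 = -49247/256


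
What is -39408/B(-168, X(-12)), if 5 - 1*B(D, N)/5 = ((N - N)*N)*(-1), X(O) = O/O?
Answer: -39408/25 ≈ -1576.3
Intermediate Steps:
X(O) = 1
B(D, N) = 25 (B(D, N) = 25 - 5*(N - N)*N*(-1) = 25 - 5*0*N*(-1) = 25 - 0*(-1) = 25 - 5*0 = 25 + 0 = 25)
-39408/B(-168, X(-12)) = -39408/25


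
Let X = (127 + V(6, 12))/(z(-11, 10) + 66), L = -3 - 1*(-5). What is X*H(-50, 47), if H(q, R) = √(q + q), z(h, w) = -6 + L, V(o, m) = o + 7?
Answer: 700*I/31 ≈ 22.581*I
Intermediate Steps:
L = 2 (L = -3 + 5 = 2)
V(o, m) = 7 + o
z(h, w) = -4 (z(h, w) = -6 + 2 = -4)
H(q, R) = √2*√q (H(q, R) = √(2*q) = √2*√q)
X = 70/31 (X = (127 + (7 + 6))/(-4 + 66) = (127 + 13)/62 = 140*(1/62) = 70/31 ≈ 2.2581)
X*H(-50, 47) = 70*(√2*√(-50))/31 = 70*(√2*(5*I*√2))/31 = 70*(10*I)/31 = 700*I/31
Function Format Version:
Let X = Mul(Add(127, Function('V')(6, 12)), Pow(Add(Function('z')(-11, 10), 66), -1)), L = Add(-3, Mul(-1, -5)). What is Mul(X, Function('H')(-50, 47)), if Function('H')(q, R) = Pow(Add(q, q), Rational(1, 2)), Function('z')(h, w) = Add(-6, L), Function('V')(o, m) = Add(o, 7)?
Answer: Mul(Rational(700, 31), I) ≈ Mul(22.581, I)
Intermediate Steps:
L = 2 (L = Add(-3, 5) = 2)
Function('V')(o, m) = Add(7, o)
Function('z')(h, w) = -4 (Function('z')(h, w) = Add(-6, 2) = -4)
Function('H')(q, R) = Mul(Pow(2, Rational(1, 2)), Pow(q, Rational(1, 2))) (Function('H')(q, R) = Pow(Mul(2, q), Rational(1, 2)) = Mul(Pow(2, Rational(1, 2)), Pow(q, Rational(1, 2))))
X = Rational(70, 31) (X = Mul(Add(127, Add(7, 6)), Pow(Add(-4, 66), -1)) = Mul(Add(127, 13), Pow(62, -1)) = Mul(140, Rational(1, 62)) = Rational(70, 31) ≈ 2.2581)
Mul(X, Function('H')(-50, 47)) = Mul(Rational(70, 31), Mul(Pow(2, Rational(1, 2)), Pow(-50, Rational(1, 2)))) = Mul(Rational(70, 31), Mul(Pow(2, Rational(1, 2)), Mul(5, I, Pow(2, Rational(1, 2))))) = Mul(Rational(70, 31), Mul(10, I)) = Mul(Rational(700, 31), I)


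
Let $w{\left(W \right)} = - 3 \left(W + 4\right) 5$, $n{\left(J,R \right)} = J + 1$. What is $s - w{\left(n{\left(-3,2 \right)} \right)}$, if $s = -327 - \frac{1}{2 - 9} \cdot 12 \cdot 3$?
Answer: $- \frac{2043}{7} \approx -291.86$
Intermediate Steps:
$n{\left(J,R \right)} = 1 + J$
$s = - \frac{2253}{7}$ ($s = -327 - \frac{1}{-7} \cdot 12 \cdot 3 = -327 - \left(- \frac{1}{7}\right) 12 \cdot 3 = -327 - \left(- \frac{12}{7}\right) 3 = -327 - - \frac{36}{7} = -327 + \frac{36}{7} = - \frac{2253}{7} \approx -321.86$)
$w{\left(W \right)} = -60 - 15 W$ ($w{\left(W \right)} = - 3 \left(4 + W\right) 5 = \left(-12 - 3 W\right) 5 = -60 - 15 W$)
$s - w{\left(n{\left(-3,2 \right)} \right)} = - \frac{2253}{7} - \left(-60 - 15 \left(1 - 3\right)\right) = - \frac{2253}{7} - \left(-60 - -30\right) = - \frac{2253}{7} - \left(-60 + 30\right) = - \frac{2253}{7} - -30 = - \frac{2253}{7} + 30 = - \frac{2043}{7}$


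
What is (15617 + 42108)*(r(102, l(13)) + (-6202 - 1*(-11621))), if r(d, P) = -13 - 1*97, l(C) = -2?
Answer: 306462025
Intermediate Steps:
r(d, P) = -110 (r(d, P) = -13 - 97 = -110)
(15617 + 42108)*(r(102, l(13)) + (-6202 - 1*(-11621))) = (15617 + 42108)*(-110 + (-6202 - 1*(-11621))) = 57725*(-110 + (-6202 + 11621)) = 57725*(-110 + 5419) = 57725*5309 = 306462025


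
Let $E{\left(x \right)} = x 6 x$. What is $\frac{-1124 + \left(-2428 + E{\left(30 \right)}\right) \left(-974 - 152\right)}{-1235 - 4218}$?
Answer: $\frac{478228}{779} \approx 613.9$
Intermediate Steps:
$E{\left(x \right)} = 6 x^{2}$ ($E{\left(x \right)} = 6 x x = 6 x^{2}$)
$\frac{-1124 + \left(-2428 + E{\left(30 \right)}\right) \left(-974 - 152\right)}{-1235 - 4218} = \frac{-1124 + \left(-2428 + 6 \cdot 30^{2}\right) \left(-974 - 152\right)}{-1235 - 4218} = \frac{-1124 + \left(-2428 + 6 \cdot 900\right) \left(-1126\right)}{-5453} = \left(-1124 + \left(-2428 + 5400\right) \left(-1126\right)\right) \left(- \frac{1}{5453}\right) = \left(-1124 + 2972 \left(-1126\right)\right) \left(- \frac{1}{5453}\right) = \left(-1124 - 3346472\right) \left(- \frac{1}{5453}\right) = \left(-3347596\right) \left(- \frac{1}{5453}\right) = \frac{478228}{779}$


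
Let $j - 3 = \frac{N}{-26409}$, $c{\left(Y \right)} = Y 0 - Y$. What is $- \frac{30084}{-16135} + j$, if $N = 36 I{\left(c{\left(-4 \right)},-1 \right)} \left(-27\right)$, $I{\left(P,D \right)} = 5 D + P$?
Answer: $\frac{685710927}{142036405} \approx 4.8277$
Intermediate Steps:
$c{\left(Y \right)} = - Y$ ($c{\left(Y \right)} = 0 - Y = - Y$)
$I{\left(P,D \right)} = P + 5 D$
$N = 972$ ($N = 36 \left(\left(-1\right) \left(-4\right) + 5 \left(-1\right)\right) \left(-27\right) = 36 \left(4 - 5\right) \left(-27\right) = 36 \left(-1\right) \left(-27\right) = \left(-36\right) \left(-27\right) = 972$)
$j = \frac{26085}{8803}$ ($j = 3 + \frac{972}{-26409} = 3 + 972 \left(- \frac{1}{26409}\right) = 3 - \frac{324}{8803} = \frac{26085}{8803} \approx 2.9632$)
$- \frac{30084}{-16135} + j = - \frac{30084}{-16135} + \frac{26085}{8803} = \left(-30084\right) \left(- \frac{1}{16135}\right) + \frac{26085}{8803} = \frac{30084}{16135} + \frac{26085}{8803} = \frac{685710927}{142036405}$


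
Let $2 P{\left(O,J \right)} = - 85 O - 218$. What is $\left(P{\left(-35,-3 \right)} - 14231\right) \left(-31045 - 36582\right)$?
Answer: $\frac{1738352035}{2} \approx 8.6918 \cdot 10^{8}$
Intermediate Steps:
$P{\left(O,J \right)} = -109 - \frac{85 O}{2}$ ($P{\left(O,J \right)} = \frac{- 85 O - 218}{2} = \frac{-218 - 85 O}{2} = -109 - \frac{85 O}{2}$)
$\left(P{\left(-35,-3 \right)} - 14231\right) \left(-31045 - 36582\right) = \left(\left(-109 - - \frac{2975}{2}\right) - 14231\right) \left(-31045 - 36582\right) = \left(\left(-109 + \frac{2975}{2}\right) - 14231\right) \left(-67627\right) = \left(\frac{2757}{2} - 14231\right) \left(-67627\right) = \left(- \frac{25705}{2}\right) \left(-67627\right) = \frac{1738352035}{2}$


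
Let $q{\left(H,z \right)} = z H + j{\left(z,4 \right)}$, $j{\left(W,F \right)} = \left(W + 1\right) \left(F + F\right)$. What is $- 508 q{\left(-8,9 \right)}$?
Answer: $-4064$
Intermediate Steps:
$j{\left(W,F \right)} = 2 F \left(1 + W\right)$ ($j{\left(W,F \right)} = \left(1 + W\right) 2 F = 2 F \left(1 + W\right)$)
$q{\left(H,z \right)} = 8 + 8 z + H z$ ($q{\left(H,z \right)} = z H + 2 \cdot 4 \left(1 + z\right) = H z + \left(8 + 8 z\right) = 8 + 8 z + H z$)
$- 508 q{\left(-8,9 \right)} = - 508 \left(8 + 8 \cdot 9 - 72\right) = - 508 \left(8 + 72 - 72\right) = \left(-508\right) 8 = -4064$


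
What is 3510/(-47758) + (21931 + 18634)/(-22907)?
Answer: -1008853420/546996253 ≈ -1.8444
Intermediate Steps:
3510/(-47758) + (21931 + 18634)/(-22907) = 3510*(-1/47758) + 40565*(-1/22907) = -1755/23879 - 40565/22907 = -1008853420/546996253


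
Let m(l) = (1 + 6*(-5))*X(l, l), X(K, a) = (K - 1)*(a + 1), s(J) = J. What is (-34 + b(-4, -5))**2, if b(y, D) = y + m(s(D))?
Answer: 538756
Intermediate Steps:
X(K, a) = (1 + a)*(-1 + K) (X(K, a) = (-1 + K)*(1 + a) = (1 + a)*(-1 + K))
m(l) = 29 - 29*l**2 (m(l) = (1 + 6*(-5))*(-1 + l - l + l*l) = (1 - 30)*(-1 + l - l + l**2) = -29*(-1 + l**2) = 29 - 29*l**2)
b(y, D) = 29 + y - 29*D**2 (b(y, D) = y + (29 - 29*D**2) = 29 + y - 29*D**2)
(-34 + b(-4, -5))**2 = (-34 + (29 - 4 - 29*(-5)**2))**2 = (-34 + (29 - 4 - 29*25))**2 = (-34 + (29 - 4 - 725))**2 = (-34 - 700)**2 = (-734)**2 = 538756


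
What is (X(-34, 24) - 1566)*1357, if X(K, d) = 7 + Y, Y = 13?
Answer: -2097922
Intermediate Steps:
X(K, d) = 20 (X(K, d) = 7 + 13 = 20)
(X(-34, 24) - 1566)*1357 = (20 - 1566)*1357 = -1546*1357 = -2097922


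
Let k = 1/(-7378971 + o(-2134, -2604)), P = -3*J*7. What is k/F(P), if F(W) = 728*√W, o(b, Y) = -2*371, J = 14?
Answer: I*√6/225642104688 ≈ 1.0856e-11*I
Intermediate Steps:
o(b, Y) = -742
P = -294 (P = -3*14*7 = -42*7 = -294)
k = -1/7379713 (k = 1/(-7378971 - 742) = 1/(-7379713) = -1/7379713 ≈ -1.3551e-7)
k/F(P) = -(-I*√6/30576)/7379713 = -(-1)*I*√6/225642104688 = I*√6/225642104688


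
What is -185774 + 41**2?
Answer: -184093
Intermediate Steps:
-185774 + 41**2 = -185774 + 1681 = -184093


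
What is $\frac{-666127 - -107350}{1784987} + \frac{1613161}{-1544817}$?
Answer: $- \frac{3742679622716}{2757478262379} \approx -1.3573$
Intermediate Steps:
$\frac{-666127 - -107350}{1784987} + \frac{1613161}{-1544817} = \left(-666127 + 107350\right) \frac{1}{1784987} + 1613161 \left(- \frac{1}{1544817}\right) = \left(-558777\right) \frac{1}{1784987} - \frac{1613161}{1544817} = - \frac{558777}{1784987} - \frac{1613161}{1544817} = - \frac{3742679622716}{2757478262379}$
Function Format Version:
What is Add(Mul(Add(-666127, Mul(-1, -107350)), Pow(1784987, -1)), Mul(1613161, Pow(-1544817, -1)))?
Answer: Rational(-3742679622716, 2757478262379) ≈ -1.3573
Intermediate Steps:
Add(Mul(Add(-666127, Mul(-1, -107350)), Pow(1784987, -1)), Mul(1613161, Pow(-1544817, -1))) = Add(Mul(Add(-666127, 107350), Rational(1, 1784987)), Mul(1613161, Rational(-1, 1544817))) = Add(Mul(-558777, Rational(1, 1784987)), Rational(-1613161, 1544817)) = Add(Rational(-558777, 1784987), Rational(-1613161, 1544817)) = Rational(-3742679622716, 2757478262379)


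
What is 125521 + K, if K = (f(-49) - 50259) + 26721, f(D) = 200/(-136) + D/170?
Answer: 17336811/170 ≈ 1.0198e+5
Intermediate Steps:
f(D) = -25/17 + D/170 (f(D) = 200*(-1/136) + D*(1/170) = -25/17 + D/170)
K = -4001759/170 (K = ((-25/17 + (1/170)*(-49)) - 50259) + 26721 = ((-25/17 - 49/170) - 50259) + 26721 = (-299/170 - 50259) + 26721 = -8544329/170 + 26721 = -4001759/170 ≈ -23540.)
125521 + K = 125521 - 4001759/170 = 17336811/170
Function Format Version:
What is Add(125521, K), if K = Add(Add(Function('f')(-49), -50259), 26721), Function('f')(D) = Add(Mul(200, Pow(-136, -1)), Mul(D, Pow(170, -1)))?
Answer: Rational(17336811, 170) ≈ 1.0198e+5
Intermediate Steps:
Function('f')(D) = Add(Rational(-25, 17), Mul(Rational(1, 170), D)) (Function('f')(D) = Add(Mul(200, Rational(-1, 136)), Mul(D, Rational(1, 170))) = Add(Rational(-25, 17), Mul(Rational(1, 170), D)))
K = Rational(-4001759, 170) (K = Add(Add(Add(Rational(-25, 17), Mul(Rational(1, 170), -49)), -50259), 26721) = Add(Add(Add(Rational(-25, 17), Rational(-49, 170)), -50259), 26721) = Add(Add(Rational(-299, 170), -50259), 26721) = Add(Rational(-8544329, 170), 26721) = Rational(-4001759, 170) ≈ -23540.)
Add(125521, K) = Add(125521, Rational(-4001759, 170)) = Rational(17336811, 170)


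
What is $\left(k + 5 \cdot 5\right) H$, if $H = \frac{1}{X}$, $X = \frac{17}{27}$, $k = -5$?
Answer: $\frac{540}{17} \approx 31.765$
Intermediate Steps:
$X = \frac{17}{27}$ ($X = 17 \cdot \frac{1}{27} = \frac{17}{27} \approx 0.62963$)
$H = \frac{27}{17}$ ($H = \frac{1}{\frac{17}{27}} = \frac{27}{17} \approx 1.5882$)
$\left(k + 5 \cdot 5\right) H = \left(-5 + 5 \cdot 5\right) \frac{27}{17} = \left(-5 + 25\right) \frac{27}{17} = 20 \cdot \frac{27}{17} = \frac{540}{17}$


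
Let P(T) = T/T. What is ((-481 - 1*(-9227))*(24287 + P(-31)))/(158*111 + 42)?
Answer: 17701904/1465 ≈ 12083.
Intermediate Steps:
P(T) = 1
((-481 - 1*(-9227))*(24287 + P(-31)))/(158*111 + 42) = ((-481 - 1*(-9227))*(24287 + 1))/(158*111 + 42) = ((-481 + 9227)*24288)/(17538 + 42) = (8746*24288)/17580 = 212422848*(1/17580) = 17701904/1465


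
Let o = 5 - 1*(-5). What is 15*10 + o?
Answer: 160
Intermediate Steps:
o = 10 (o = 5 + 5 = 10)
15*10 + o = 15*10 + 10 = 150 + 10 = 160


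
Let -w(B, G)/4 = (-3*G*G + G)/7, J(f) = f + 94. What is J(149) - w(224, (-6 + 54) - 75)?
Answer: -7155/7 ≈ -1022.1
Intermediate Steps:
J(f) = 94 + f
w(B, G) = -4*G/7 + 12*G**2/7 (w(B, G) = -4*(-3*G*G + G)/7 = -4*(-3*G**2 + G)/7 = -4*(G - 3*G**2)/7 = -4*(-3*G**2/7 + G/7) = -4*G/7 + 12*G**2/7)
J(149) - w(224, (-6 + 54) - 75) = (94 + 149) - 4*((-6 + 54) - 75)*(-1 + 3*((-6 + 54) - 75))/7 = 243 - 4*(48 - 75)*(-1 + 3*(48 - 75))/7 = 243 - 4*(-27)*(-1 + 3*(-27))/7 = 243 - 4*(-27)*(-1 - 81)/7 = 243 - 4*(-27)*(-82)/7 = 243 - 1*8856/7 = 243 - 8856/7 = -7155/7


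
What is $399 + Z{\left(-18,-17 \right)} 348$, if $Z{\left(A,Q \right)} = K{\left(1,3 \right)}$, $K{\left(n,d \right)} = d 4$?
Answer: $4575$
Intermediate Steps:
$K{\left(n,d \right)} = 4 d$
$Z{\left(A,Q \right)} = 12$ ($Z{\left(A,Q \right)} = 4 \cdot 3 = 12$)
$399 + Z{\left(-18,-17 \right)} 348 = 399 + 12 \cdot 348 = 399 + 4176 = 4575$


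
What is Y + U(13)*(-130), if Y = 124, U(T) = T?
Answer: -1566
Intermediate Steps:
Y + U(13)*(-130) = 124 + 13*(-130) = 124 - 1690 = -1566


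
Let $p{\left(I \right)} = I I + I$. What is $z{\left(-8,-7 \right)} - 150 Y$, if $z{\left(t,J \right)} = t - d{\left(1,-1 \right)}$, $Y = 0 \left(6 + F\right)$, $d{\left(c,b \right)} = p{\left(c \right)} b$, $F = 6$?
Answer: $-6$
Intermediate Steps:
$p{\left(I \right)} = I + I^{2}$ ($p{\left(I \right)} = I^{2} + I = I + I^{2}$)
$d{\left(c,b \right)} = b c \left(1 + c\right)$ ($d{\left(c,b \right)} = c \left(1 + c\right) b = b c \left(1 + c\right)$)
$Y = 0$ ($Y = 0 \left(6 + 6\right) = 0 \cdot 12 = 0$)
$z{\left(t,J \right)} = 2 + t$ ($z{\left(t,J \right)} = t - \left(-1\right) 1 \left(1 + 1\right) = t - \left(-1\right) 1 \cdot 2 = t - -2 = t + 2 = 2 + t$)
$z{\left(-8,-7 \right)} - 150 Y = \left(2 - 8\right) - 0 = -6 + 0 = -6$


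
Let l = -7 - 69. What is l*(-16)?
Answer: 1216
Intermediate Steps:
l = -76
l*(-16) = -76*(-16) = 1216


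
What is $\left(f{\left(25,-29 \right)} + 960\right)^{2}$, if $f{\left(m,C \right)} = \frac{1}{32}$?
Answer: $\frac{943779841}{1024} \approx 9.2166 \cdot 10^{5}$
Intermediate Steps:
$f{\left(m,C \right)} = \frac{1}{32}$
$\left(f{\left(25,-29 \right)} + 960\right)^{2} = \left(\frac{1}{32} + 960\right)^{2} = \left(\frac{30721}{32}\right)^{2} = \frac{943779841}{1024}$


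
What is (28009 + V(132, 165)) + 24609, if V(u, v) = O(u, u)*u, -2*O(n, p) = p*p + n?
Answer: -1106078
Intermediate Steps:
O(n, p) = -n/2 - p²/2 (O(n, p) = -(p*p + n)/2 = -(p² + n)/2 = -(n + p²)/2 = -n/2 - p²/2)
V(u, v) = u*(-u/2 - u²/2) (V(u, v) = (-u/2 - u²/2)*u = u*(-u/2 - u²/2))
(28009 + V(132, 165)) + 24609 = (28009 - ½*132²*(1 + 132)) + 24609 = (28009 - ½*17424*133) + 24609 = (28009 - 1158696) + 24609 = -1130687 + 24609 = -1106078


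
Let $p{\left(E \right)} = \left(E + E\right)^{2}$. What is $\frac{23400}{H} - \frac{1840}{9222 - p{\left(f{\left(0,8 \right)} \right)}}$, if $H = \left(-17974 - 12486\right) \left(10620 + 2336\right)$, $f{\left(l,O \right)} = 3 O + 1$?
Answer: $- \frac{9078680665}{33159605834} \approx -0.27379$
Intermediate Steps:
$f{\left(l,O \right)} = 1 + 3 O$
$p{\left(E \right)} = 4 E^{2}$ ($p{\left(E \right)} = \left(2 E\right)^{2} = 4 E^{2}$)
$H = -394639760$ ($H = \left(-30460\right) 12956 = -394639760$)
$\frac{23400}{H} - \frac{1840}{9222 - p{\left(f{\left(0,8 \right)} \right)}} = \frac{23400}{-394639760} - \frac{1840}{9222 - 4 \left(1 + 3 \cdot 8\right)^{2}} = 23400 \left(- \frac{1}{394639760}\right) - \frac{1840}{9222 - 4 \left(1 + 24\right)^{2}} = - \frac{585}{9865994} - \frac{1840}{9222 - 4 \cdot 25^{2}} = - \frac{585}{9865994} - \frac{1840}{9222 - 4 \cdot 625} = - \frac{585}{9865994} - \frac{1840}{9222 - 2500} = - \frac{585}{9865994} - \frac{1840}{6722} = - \frac{585}{9865994} - \frac{920}{3361} = - \frac{9078680665}{33159605834}$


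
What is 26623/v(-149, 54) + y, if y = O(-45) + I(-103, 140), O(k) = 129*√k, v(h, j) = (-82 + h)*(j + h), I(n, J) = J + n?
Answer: 838588/21945 + 387*I*√5 ≈ 38.213 + 865.36*I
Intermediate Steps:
v(h, j) = (-82 + h)*(h + j)
y = 37 + 387*I*√5 (y = 129*√(-45) + (140 - 103) = 129*(3*I*√5) + 37 = 387*I*√5 + 37 = 37 + 387*I*√5 ≈ 37.0 + 865.36*I)
26623/v(-149, 54) + y = 26623/((-149)² - 82*(-149) - 82*54 - 149*54) + (37 + 387*I*√5) = 26623/(22201 + 12218 - 4428 - 8046) + (37 + 387*I*√5) = 26623/21945 + (37 + 387*I*√5) = 838588/21945 + 387*I*√5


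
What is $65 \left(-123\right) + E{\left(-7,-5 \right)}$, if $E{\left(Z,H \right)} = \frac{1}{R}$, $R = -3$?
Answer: $- \frac{23986}{3} \approx -7995.3$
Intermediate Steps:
$E{\left(Z,H \right)} = - \frac{1}{3}$ ($E{\left(Z,H \right)} = \frac{1}{-3} = - \frac{1}{3}$)
$65 \left(-123\right) + E{\left(-7,-5 \right)} = 65 \left(-123\right) - \frac{1}{3} = -7995 - \frac{1}{3} = - \frac{23986}{3}$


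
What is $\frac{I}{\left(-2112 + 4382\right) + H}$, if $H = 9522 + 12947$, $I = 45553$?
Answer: $\frac{45553}{24739} \approx 1.8413$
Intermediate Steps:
$H = 22469$
$\frac{I}{\left(-2112 + 4382\right) + H} = \frac{45553}{\left(-2112 + 4382\right) + 22469} = \frac{45553}{2270 + 22469} = \frac{45553}{24739}$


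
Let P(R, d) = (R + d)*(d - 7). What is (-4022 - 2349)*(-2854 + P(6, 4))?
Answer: 18373964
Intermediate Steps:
P(R, d) = (-7 + d)*(R + d) (P(R, d) = (R + d)*(-7 + d) = (-7 + d)*(R + d))
(-4022 - 2349)*(-2854 + P(6, 4)) = (-4022 - 2349)*(-2854 + (4**2 - 7*6 - 7*4 + 6*4)) = -6371*(-2854 + (16 - 42 - 28 + 24)) = -6371*(-2854 - 30) = -6371*(-2884) = 18373964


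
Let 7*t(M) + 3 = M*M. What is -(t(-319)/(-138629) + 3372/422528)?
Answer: 9930851327/102505609696 ≈ 0.096881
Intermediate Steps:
t(M) = -3/7 + M**2/7 (t(M) = -3/7 + (M*M)/7 = -3/7 + M**2/7)
-(t(-319)/(-138629) + 3372/422528) = -((-3/7 + (1/7)*(-319)**2)/(-138629) + 3372/422528) = -((-3/7 + (1/7)*101761)*(-1/138629) + 3372*(1/422528)) = -((-3/7 + 101761/7)*(-1/138629) + 843/105632) = -((101758/7)*(-1/138629) + 843/105632) = -(-101758/970403 + 843/105632) = -1*(-9930851327/102505609696) = 9930851327/102505609696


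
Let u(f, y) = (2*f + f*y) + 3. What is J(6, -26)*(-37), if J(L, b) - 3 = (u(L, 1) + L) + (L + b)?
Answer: -370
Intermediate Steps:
u(f, y) = 3 + 2*f + f*y
J(L, b) = 6 + b + 5*L (J(L, b) = 3 + (((3 + 2*L + L*1) + L) + (L + b)) = 3 + (((3 + 2*L + L) + L) + (L + b)) = 3 + (((3 + 3*L) + L) + (L + b)) = 3 + ((3 + 4*L) + (L + b)) = 3 + (3 + b + 5*L) = 6 + b + 5*L)
J(6, -26)*(-37) = (6 - 26 + 5*6)*(-37) = (6 - 26 + 30)*(-37) = 10*(-37) = -370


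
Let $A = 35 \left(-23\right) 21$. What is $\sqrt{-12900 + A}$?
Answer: $i \sqrt{29805} \approx 172.64 i$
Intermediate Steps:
$A = -16905$ ($A = \left(-805\right) 21 = -16905$)
$\sqrt{-12900 + A} = \sqrt{-12900 - 16905} = \sqrt{-29805} = i \sqrt{29805}$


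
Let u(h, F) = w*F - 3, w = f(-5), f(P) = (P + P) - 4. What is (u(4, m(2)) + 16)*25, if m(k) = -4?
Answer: 1725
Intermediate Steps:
f(P) = -4 + 2*P (f(P) = 2*P - 4 = -4 + 2*P)
w = -14 (w = -4 + 2*(-5) = -4 - 10 = -14)
u(h, F) = -3 - 14*F (u(h, F) = -14*F - 3 = -3 - 14*F)
(u(4, m(2)) + 16)*25 = ((-3 - 14*(-4)) + 16)*25 = ((-3 + 56) + 16)*25 = (53 + 16)*25 = 69*25 = 1725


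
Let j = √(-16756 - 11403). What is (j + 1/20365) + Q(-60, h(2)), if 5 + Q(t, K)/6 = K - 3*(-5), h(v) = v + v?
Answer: 1710661/20365 + I*√28159 ≈ 84.0 + 167.81*I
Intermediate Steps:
j = I*√28159 (j = √(-28159) = I*√28159 ≈ 167.81*I)
h(v) = 2*v
Q(t, K) = 60 + 6*K (Q(t, K) = -30 + 6*(K - 3*(-5)) = -30 + 6*(K + 15) = -30 + 6*(15 + K) = -30 + (90 + 6*K) = 60 + 6*K)
(j + 1/20365) + Q(-60, h(2)) = (I*√28159 + 1/20365) + (60 + 6*(2*2)) = (I*√28159 + 1/20365) + (60 + 6*4) = (1/20365 + I*√28159) + (60 + 24) = (1/20365 + I*√28159) + 84 = 1710661/20365 + I*√28159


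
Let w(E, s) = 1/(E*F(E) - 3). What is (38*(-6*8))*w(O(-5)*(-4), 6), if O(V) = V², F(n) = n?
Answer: -1824/9997 ≈ -0.18245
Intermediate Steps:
w(E, s) = 1/(-3 + E²) (w(E, s) = 1/(E*E - 3) = 1/(E² - 3) = 1/(-3 + E²))
(38*(-6*8))*w(O(-5)*(-4), 6) = (38*(-6*8))/(-3 + ((-5)²*(-4))²) = (38*(-48))/(-3 + (25*(-4))²) = -1824/(-3 + (-100)²) = -1824/(-3 + 10000) = -1824/9997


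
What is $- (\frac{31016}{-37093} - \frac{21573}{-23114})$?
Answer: $- \frac{11900495}{122481086} \approx -0.097162$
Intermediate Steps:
$- (\frac{31016}{-37093} - \frac{21573}{-23114}) = - (31016 \left(- \frac{1}{37093}\right) - - \frac{21573}{23114}) = - (- \frac{31016}{37093} + \frac{21573}{23114}) = \left(-1\right) \frac{11900495}{122481086} = - \frac{11900495}{122481086}$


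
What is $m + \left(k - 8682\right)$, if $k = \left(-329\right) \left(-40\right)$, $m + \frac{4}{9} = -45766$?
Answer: $- \frac{371596}{9} \approx -41288.0$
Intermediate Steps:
$m = - \frac{411898}{9}$ ($m = - \frac{4}{9} - 45766 = - \frac{411898}{9} \approx -45766.0$)
$k = 13160$
$m + \left(k - 8682\right) = - \frac{411898}{9} + \left(13160 - 8682\right) = - \frac{411898}{9} + 4478 = - \frac{371596}{9}$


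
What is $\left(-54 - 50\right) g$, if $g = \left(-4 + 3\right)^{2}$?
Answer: $-104$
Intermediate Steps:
$g = 1$ ($g = \left(-1\right)^{2} = 1$)
$\left(-54 - 50\right) g = \left(-54 - 50\right) 1 = \left(-104\right) 1 = -104$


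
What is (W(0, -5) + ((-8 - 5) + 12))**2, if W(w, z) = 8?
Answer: 49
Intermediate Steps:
(W(0, -5) + ((-8 - 5) + 12))**2 = (8 + ((-8 - 5) + 12))**2 = (8 + (-13 + 12))**2 = (8 - 1)**2 = 7**2 = 49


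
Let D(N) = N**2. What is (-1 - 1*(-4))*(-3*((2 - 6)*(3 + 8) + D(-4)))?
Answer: 252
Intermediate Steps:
(-1 - 1*(-4))*(-3*((2 - 6)*(3 + 8) + D(-4))) = (-1 - 1*(-4))*(-3*((2 - 6)*(3 + 8) + (-4)**2)) = (-1 + 4)*(-3*(-4*11 + 16)) = 3*(-3*(-44 + 16)) = 3*(-3*(-28)) = 3*84 = 252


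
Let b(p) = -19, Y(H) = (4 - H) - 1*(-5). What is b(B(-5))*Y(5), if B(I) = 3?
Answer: -76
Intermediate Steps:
Y(H) = 9 - H (Y(H) = (4 - H) + 5 = 9 - H)
b(B(-5))*Y(5) = -19*(9 - 1*5) = -19*(9 - 5) = -19*4 = -76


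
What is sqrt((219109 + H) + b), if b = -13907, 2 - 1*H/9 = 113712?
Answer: 2*I*sqrt(204547) ≈ 904.54*I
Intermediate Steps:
H = -1023390 (H = 18 - 9*113712 = 18 - 1023408 = -1023390)
sqrt((219109 + H) + b) = sqrt((219109 - 1023390) - 13907) = sqrt(-804281 - 13907) = sqrt(-818188) = 2*I*sqrt(204547)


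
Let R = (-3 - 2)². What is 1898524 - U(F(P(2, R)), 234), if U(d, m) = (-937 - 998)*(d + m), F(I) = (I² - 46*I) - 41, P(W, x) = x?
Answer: 1256104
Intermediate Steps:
R = 25 (R = (-5)² = 25)
F(I) = -41 + I² - 46*I
U(d, m) = -1935*d - 1935*m (U(d, m) = -1935*(d + m) = -1935*d - 1935*m)
1898524 - U(F(P(2, R)), 234) = 1898524 - (-1935*(-41 + 25² - 46*25) - 1935*234) = 1898524 - (-1935*(-41 + 625 - 1150) - 452790) = 1898524 - (-1935*(-566) - 452790) = 1898524 - (1095210 - 452790) = 1898524 - 1*642420 = 1898524 - 642420 = 1256104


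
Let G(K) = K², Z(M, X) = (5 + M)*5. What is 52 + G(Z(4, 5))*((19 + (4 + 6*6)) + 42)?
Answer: 204577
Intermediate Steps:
Z(M, X) = 25 + 5*M
52 + G(Z(4, 5))*((19 + (4 + 6*6)) + 42) = 52 + (25 + 5*4)²*((19 + (4 + 6*6)) + 42) = 52 + (25 + 20)²*((19 + (4 + 36)) + 42) = 52 + 45²*((19 + 40) + 42) = 52 + 2025*(59 + 42) = 52 + 2025*101 = 52 + 204525 = 204577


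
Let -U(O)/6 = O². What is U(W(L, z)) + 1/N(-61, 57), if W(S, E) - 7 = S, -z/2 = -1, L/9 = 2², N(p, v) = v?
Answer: -632357/57 ≈ -11094.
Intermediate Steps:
L = 36 (L = 9*2² = 9*4 = 36)
z = 2 (z = -2*(-1) = 2)
W(S, E) = 7 + S
U(O) = -6*O²
U(W(L, z)) + 1/N(-61, 57) = -6*(7 + 36)² + 1/57 = -6*43² + 1/57 = -6*1849 + 1/57 = -11094 + 1/57 = -632357/57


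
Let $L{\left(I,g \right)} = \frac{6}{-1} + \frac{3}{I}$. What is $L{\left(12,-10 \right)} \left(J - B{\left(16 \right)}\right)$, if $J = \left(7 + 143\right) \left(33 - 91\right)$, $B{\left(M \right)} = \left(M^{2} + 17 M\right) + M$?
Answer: $53153$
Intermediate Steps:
$B{\left(M \right)} = M^{2} + 18 M$
$J = -8700$ ($J = 150 \left(-58\right) = -8700$)
$L{\left(I,g \right)} = -6 + \frac{3}{I}$ ($L{\left(I,g \right)} = 6 \left(-1\right) + \frac{3}{I} = -6 + \frac{3}{I}$)
$L{\left(12,-10 \right)} \left(J - B{\left(16 \right)}\right) = \left(-6 + \frac{3}{12}\right) \left(-8700 - 16 \left(18 + 16\right)\right) = \left(-6 + 3 \cdot \frac{1}{12}\right) \left(-8700 - 16 \cdot 34\right) = \left(-6 + \frac{1}{4}\right) \left(-8700 - 544\right) = - \frac{23 \left(-8700 - 544\right)}{4} = \left(- \frac{23}{4}\right) \left(-9244\right) = 53153$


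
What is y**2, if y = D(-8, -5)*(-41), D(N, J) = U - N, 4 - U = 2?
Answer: 168100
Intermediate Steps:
U = 2 (U = 4 - 1*2 = 4 - 2 = 2)
D(N, J) = 2 - N
y = -410 (y = (2 - 1*(-8))*(-41) = (2 + 8)*(-41) = 10*(-41) = -410)
y**2 = (-410)**2 = 168100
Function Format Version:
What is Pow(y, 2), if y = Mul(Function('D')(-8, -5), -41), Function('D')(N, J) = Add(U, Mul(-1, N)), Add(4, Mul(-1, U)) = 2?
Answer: 168100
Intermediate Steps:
U = 2 (U = Add(4, Mul(-1, 2)) = Add(4, -2) = 2)
Function('D')(N, J) = Add(2, Mul(-1, N))
y = -410 (y = Mul(Add(2, Mul(-1, -8)), -41) = Mul(Add(2, 8), -41) = Mul(10, -41) = -410)
Pow(y, 2) = Pow(-410, 2) = 168100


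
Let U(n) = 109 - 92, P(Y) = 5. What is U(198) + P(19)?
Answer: 22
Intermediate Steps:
U(n) = 17
U(198) + P(19) = 17 + 5 = 22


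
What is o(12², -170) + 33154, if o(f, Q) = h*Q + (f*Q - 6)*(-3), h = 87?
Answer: 91822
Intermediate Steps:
o(f, Q) = 18 + 87*Q - 3*Q*f (o(f, Q) = 87*Q + (f*Q - 6)*(-3) = 87*Q + (Q*f - 6)*(-3) = 87*Q + (-6 + Q*f)*(-3) = 87*Q + (18 - 3*Q*f) = 18 + 87*Q - 3*Q*f)
o(12², -170) + 33154 = (18 + 87*(-170) - 3*(-170)*12²) + 33154 = (18 - 14790 - 3*(-170)*144) + 33154 = (18 - 14790 + 73440) + 33154 = 58668 + 33154 = 91822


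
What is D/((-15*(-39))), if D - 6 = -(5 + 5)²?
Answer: -94/585 ≈ -0.16068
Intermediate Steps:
D = -94 (D = 6 - (5 + 5)² = 6 - 1*10² = 6 - 1*100 = 6 - 100 = -94)
D/((-15*(-39))) = -94/((-15*(-39))) = -94/585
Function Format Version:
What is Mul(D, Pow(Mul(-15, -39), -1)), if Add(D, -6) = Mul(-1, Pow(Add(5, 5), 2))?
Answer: Rational(-94, 585) ≈ -0.16068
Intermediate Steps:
D = -94 (D = Add(6, Mul(-1, Pow(Add(5, 5), 2))) = Add(6, Mul(-1, Pow(10, 2))) = Add(6, Mul(-1, 100)) = Add(6, -100) = -94)
Mul(D, Pow(Mul(-15, -39), -1)) = Mul(-94, Pow(Mul(-15, -39), -1)) = Mul(-94, Pow(585, -1)) = Mul(-94, Rational(1, 585)) = Rational(-94, 585)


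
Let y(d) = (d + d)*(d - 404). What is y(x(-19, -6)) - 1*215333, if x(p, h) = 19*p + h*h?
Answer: 258517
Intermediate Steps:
x(p, h) = h² + 19*p (x(p, h) = 19*p + h² = h² + 19*p)
y(d) = 2*d*(-404 + d) (y(d) = (2*d)*(-404 + d) = 2*d*(-404 + d))
y(x(-19, -6)) - 1*215333 = 2*((-6)² + 19*(-19))*(-404 + ((-6)² + 19*(-19))) - 1*215333 = 2*(36 - 361)*(-404 + (36 - 361)) - 215333 = 2*(-325)*(-404 - 325) - 215333 = 2*(-325)*(-729) - 215333 = 473850 - 215333 = 258517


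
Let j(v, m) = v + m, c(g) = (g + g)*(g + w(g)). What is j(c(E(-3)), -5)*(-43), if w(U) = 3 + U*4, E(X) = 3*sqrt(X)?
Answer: 11825 - 774*I*sqrt(3) ≈ 11825.0 - 1340.6*I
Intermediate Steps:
w(U) = 3 + 4*U
c(g) = 2*g*(3 + 5*g) (c(g) = (g + g)*(g + (3 + 4*g)) = (2*g)*(3 + 5*g) = 2*g*(3 + 5*g))
j(v, m) = m + v
j(c(E(-3)), -5)*(-43) = (-5 + 2*(3*sqrt(-3))*(3 + 5*(3*sqrt(-3))))*(-43) = (-5 + 2*(3*(I*sqrt(3)))*(3 + 5*(3*(I*sqrt(3)))))*(-43) = (-5 + 2*(3*I*sqrt(3))*(3 + 5*(3*I*sqrt(3))))*(-43) = (-5 + 2*(3*I*sqrt(3))*(3 + 15*I*sqrt(3)))*(-43) = (-5 + 6*I*sqrt(3)*(3 + 15*I*sqrt(3)))*(-43) = 215 - 258*I*sqrt(3)*(3 + 15*I*sqrt(3))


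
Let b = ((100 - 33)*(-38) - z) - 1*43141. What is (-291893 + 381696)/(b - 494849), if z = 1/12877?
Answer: -1156393231/6960482073 ≈ -0.16614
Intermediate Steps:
z = 1/12877 ≈ 7.7658e-5
b = -588311500/12877 (b = ((100 - 33)*(-38) - 1*1/12877) - 1*43141 = (67*(-38) - 1/12877) - 43141 = (-2546 - 1/12877) - 43141 = -32784843/12877 - 43141 = -588311500/12877 ≈ -45687.)
(-291893 + 381696)/(b - 494849) = (-291893 + 381696)/(-588311500/12877 - 494849) = 89803/(-6960482073/12877) = 89803*(-12877/6960482073) = -1156393231/6960482073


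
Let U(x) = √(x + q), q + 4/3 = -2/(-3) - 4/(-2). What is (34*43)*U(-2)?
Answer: 1462*I*√6/3 ≈ 1193.7*I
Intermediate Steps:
q = 4/3 (q = -4/3 + (-2/(-3) - 4/(-2)) = -4/3 + (-2*(-⅓) - 4*(-½)) = -4/3 + (⅔ + 2) = -4/3 + 8/3 = 4/3 ≈ 1.3333)
U(x) = √(4/3 + x) (U(x) = √(x + 4/3) = √(4/3 + x))
(34*43)*U(-2) = (34*43)*(√(12 + 9*(-2))/3) = 1462*(√(12 - 18)/3) = 1462*(√(-6)/3) = 1462*((I*√6)/3) = 1462*(I*√6/3) = 1462*I*√6/3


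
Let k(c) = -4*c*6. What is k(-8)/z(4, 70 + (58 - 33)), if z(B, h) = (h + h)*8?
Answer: 12/95 ≈ 0.12632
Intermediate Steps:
k(c) = -24*c
z(B, h) = 16*h (z(B, h) = (2*h)*8 = 16*h)
k(-8)/z(4, 70 + (58 - 33)) = (-24*(-8))/((16*(70 + (58 - 33)))) = 192/((16*(70 + 25))) = 192/((16*95)) = 192/1520 = 192*(1/1520) = 12/95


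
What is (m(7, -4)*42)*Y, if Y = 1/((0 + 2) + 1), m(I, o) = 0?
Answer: 0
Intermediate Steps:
Y = ⅓ (Y = 1/(2 + 1) = 1/3 = ⅓ ≈ 0.33333)
(m(7, -4)*42)*Y = (0*42)*(⅓) = 0*(⅓) = 0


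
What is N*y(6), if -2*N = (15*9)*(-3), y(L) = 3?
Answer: 1215/2 ≈ 607.50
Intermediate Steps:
N = 405/2 (N = -15*9*(-3)/2 = -135*(-3)/2 = -1/2*(-405) = 405/2 ≈ 202.50)
N*y(6) = (405/2)*3 = 1215/2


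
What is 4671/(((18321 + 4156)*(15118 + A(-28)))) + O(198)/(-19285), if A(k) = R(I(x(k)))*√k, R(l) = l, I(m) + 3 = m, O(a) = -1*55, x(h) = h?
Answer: 213489817925/74498264732528 + 144801*I*√7/2568905680432 ≈ 0.0028657 + 1.4913e-7*I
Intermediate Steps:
O(a) = -55
I(m) = -3 + m
A(k) = √k*(-3 + k) (A(k) = (-3 + k)*√k = √k*(-3 + k))
4671/(((18321 + 4156)*(15118 + A(-28)))) + O(198)/(-19285) = 4671/(((18321 + 4156)*(15118 + √(-28)*(-3 - 28)))) - 55/(-19285) = 4671/((22477*(15118 + (2*I*√7)*(-31)))) - 55*(-1/19285) = 4671/((22477*(15118 - 62*I*√7))) + 11/3857 = 4671/(339807286 - 1393574*I*√7) + 11/3857 = 11/3857 + 4671/(339807286 - 1393574*I*√7)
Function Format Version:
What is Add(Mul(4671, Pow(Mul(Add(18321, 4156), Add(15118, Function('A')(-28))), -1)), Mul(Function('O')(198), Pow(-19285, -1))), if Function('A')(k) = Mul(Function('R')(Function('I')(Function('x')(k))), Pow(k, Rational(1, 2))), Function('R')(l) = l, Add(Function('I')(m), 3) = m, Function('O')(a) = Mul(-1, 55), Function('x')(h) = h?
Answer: Add(Rational(213489817925, 74498264732528), Mul(Rational(144801, 2568905680432), I, Pow(7, Rational(1, 2)))) ≈ Add(0.0028657, Mul(1.4913e-7, I))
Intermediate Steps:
Function('O')(a) = -55
Function('I')(m) = Add(-3, m)
Function('A')(k) = Mul(Pow(k, Rational(1, 2)), Add(-3, k)) (Function('A')(k) = Mul(Add(-3, k), Pow(k, Rational(1, 2))) = Mul(Pow(k, Rational(1, 2)), Add(-3, k)))
Add(Mul(4671, Pow(Mul(Add(18321, 4156), Add(15118, Function('A')(-28))), -1)), Mul(Function('O')(198), Pow(-19285, -1))) = Add(Mul(4671, Pow(Mul(Add(18321, 4156), Add(15118, Mul(Pow(-28, Rational(1, 2)), Add(-3, -28)))), -1)), Mul(-55, Pow(-19285, -1))) = Add(Mul(4671, Pow(Mul(22477, Add(15118, Mul(Mul(2, I, Pow(7, Rational(1, 2))), -31))), -1)), Mul(-55, Rational(-1, 19285))) = Add(Mul(4671, Pow(Mul(22477, Add(15118, Mul(-62, I, Pow(7, Rational(1, 2))))), -1)), Rational(11, 3857)) = Add(Mul(4671, Pow(Add(339807286, Mul(-1393574, I, Pow(7, Rational(1, 2)))), -1)), Rational(11, 3857)) = Add(Rational(11, 3857), Mul(4671, Pow(Add(339807286, Mul(-1393574, I, Pow(7, Rational(1, 2)))), -1)))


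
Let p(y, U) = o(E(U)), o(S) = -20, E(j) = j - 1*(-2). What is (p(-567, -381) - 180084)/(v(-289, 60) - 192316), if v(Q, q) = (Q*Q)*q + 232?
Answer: -22513/602397 ≈ -0.037372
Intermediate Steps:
E(j) = 2 + j (E(j) = j + 2 = 2 + j)
v(Q, q) = 232 + q*Q**2 (v(Q, q) = Q**2*q + 232 = q*Q**2 + 232 = 232 + q*Q**2)
p(y, U) = -20
(p(-567, -381) - 180084)/(v(-289, 60) - 192316) = (-20 - 180084)/((232 + 60*(-289)**2) - 192316) = -180104/((232 + 60*83521) - 192316) = -180104/((232 + 5011260) - 192316) = -180104/(5011492 - 192316) = -180104/4819176 = -180104*1/4819176 = -22513/602397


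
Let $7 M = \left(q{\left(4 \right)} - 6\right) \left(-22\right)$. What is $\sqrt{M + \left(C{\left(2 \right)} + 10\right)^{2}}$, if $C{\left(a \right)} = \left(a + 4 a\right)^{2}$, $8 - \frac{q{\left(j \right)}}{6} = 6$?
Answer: $\frac{62 \sqrt{154}}{7} \approx 109.91$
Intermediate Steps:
$q{\left(j \right)} = 12$ ($q{\left(j \right)} = 48 - 36 = 12$)
$C{\left(a \right)} = 25 a^{2}$ ($C{\left(a \right)} = \left(5 a\right)^{2} = 25 a^{2}$)
$M = - \frac{132}{7}$ ($M = \frac{\left(12 - 6\right) \left(-22\right)}{7} = \frac{6 \left(-22\right)}{7} = \frac{1}{7} \left(-132\right) = - \frac{132}{7} \approx -18.857$)
$\sqrt{M + \left(C{\left(2 \right)} + 10\right)^{2}} = \sqrt{- \frac{132}{7} + \left(25 \cdot 2^{2} + 10\right)^{2}} = \sqrt{- \frac{132}{7} + \left(25 \cdot 4 + 10\right)^{2}} = \sqrt{- \frac{132}{7} + \left(100 + 10\right)^{2}} = \sqrt{- \frac{132}{7} + 110^{2}} = \sqrt{- \frac{132}{7} + 12100} = \sqrt{\frac{84568}{7}} = \frac{62 \sqrt{154}}{7}$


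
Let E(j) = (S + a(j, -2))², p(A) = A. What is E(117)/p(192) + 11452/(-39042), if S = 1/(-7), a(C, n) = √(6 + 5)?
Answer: -3610739/15304464 - √11/672 ≈ -0.24086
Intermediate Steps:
a(C, n) = √11
S = -⅐ (S = 1*(-⅐) = -⅐ ≈ -0.14286)
E(j) = (-⅐ + √11)²
E(117)/p(192) + 11452/(-39042) = (540/49 - 2*√11/7)/192 + 11452/(-39042) = (540/49 - 2*√11/7)*(1/192) + 11452*(-1/39042) = (45/784 - √11/672) - 5726/19521 = -3610739/15304464 - √11/672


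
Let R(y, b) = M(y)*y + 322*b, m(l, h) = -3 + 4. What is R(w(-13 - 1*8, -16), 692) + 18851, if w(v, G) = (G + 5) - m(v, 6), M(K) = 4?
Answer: 241627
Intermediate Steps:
m(l, h) = 1
w(v, G) = 4 + G (w(v, G) = (G + 5) - 1*1 = (5 + G) - 1 = 4 + G)
R(y, b) = 4*y + 322*b
R(w(-13 - 1*8, -16), 692) + 18851 = (4*(4 - 16) + 322*692) + 18851 = (4*(-12) + 222824) + 18851 = (-48 + 222824) + 18851 = 222776 + 18851 = 241627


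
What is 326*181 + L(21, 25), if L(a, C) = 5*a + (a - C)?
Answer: 59107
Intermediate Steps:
L(a, C) = -C + 6*a
326*181 + L(21, 25) = 326*181 + (-1*25 + 6*21) = 59006 + (-25 + 126) = 59006 + 101 = 59107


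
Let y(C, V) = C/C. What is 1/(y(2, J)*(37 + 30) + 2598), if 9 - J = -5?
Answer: 1/2665 ≈ 0.00037523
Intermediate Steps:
J = 14 (J = 9 - 1*(-5) = 9 + 5 = 14)
y(C, V) = 1
1/(y(2, J)*(37 + 30) + 2598) = 1/(1*(37 + 30) + 2598) = 1/(1*67 + 2598) = 1/(67 + 2598) = 1/2665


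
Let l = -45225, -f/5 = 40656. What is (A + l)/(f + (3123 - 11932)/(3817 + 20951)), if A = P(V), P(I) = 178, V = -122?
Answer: 1115724096/5034847849 ≈ 0.22160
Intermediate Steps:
f = -203280 (f = -5*40656 = -203280)
A = 178
(A + l)/(f + (3123 - 11932)/(3817 + 20951)) = (178 - 45225)/(-203280 + (3123 - 11932)/(3817 + 20951)) = -45047/(-203280 - 8809/24768) = -45047/(-5034847849/24768) = -45047*(-24768/5034847849) = 1115724096/5034847849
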